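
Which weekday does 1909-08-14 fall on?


Date: August 14, 1909
Anchor: Jan 1, 1909. With p = 1909 - 1 = 1908: (p + p//4 - p//100 + p//400) mod 7 = (1908 + 477 - 19 + 4) mod 7 = 2370 mod 7 = 4 -> Friday (Mon=0 ... Sun=6)
Days before August (Jan-Jul): 212; offset = 212 + 14 - 1 = 225
Weekday index = (4 + 225) mod 7 = 5

Day of the week: Saturday


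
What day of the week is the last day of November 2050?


November 2050 has 30 days
Anchor: Jan 1, 2050. With p = 2050 - 1 = 2049: (p + p//4 - p//100 + p//400) mod 7 = (2049 + 512 - 20 + 5) mod 7 = 2546 mod 7 = 5 -> Saturday (Mon=0 ... Sun=6)
Days before November (Jan-Oct): 304; November 1 index = (5 + 304) mod 7 = 1 -> Tuesday
Last day offset: 30 - 1 = 29 days
Weekday index = (1 + 29) mod 7 = 2

Wednesday, November 30


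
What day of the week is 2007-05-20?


Date: May 20, 2007
Anchor: Jan 1, 2007. With p = 2007 - 1 = 2006: (p + p//4 - p//100 + p//400) mod 7 = (2006 + 501 - 20 + 5) mod 7 = 2492 mod 7 = 0 -> Monday (Mon=0 ... Sun=6)
Days before May (Jan-Apr): 120; offset = 120 + 20 - 1 = 139
Weekday index = (0 + 139) mod 7 = 6

Day of the week: Sunday


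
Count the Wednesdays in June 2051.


June 2051 has 30 days
Anchor: Jan 1, 2051. With p = 2051 - 1 = 2050: (p + p//4 - p//100 + p//400) mod 7 = (2050 + 512 - 20 + 5) mod 7 = 2547 mod 7 = 6 -> Sunday (Mon=0 ... Sun=6)
Days before June (Jan-May): 151; June 1 index = (6 + 151) mod 7 = 3 -> Thursday
First Wednesday is June 7
Wednesdays: 7, 14, 21, 28

4 Wednesdays


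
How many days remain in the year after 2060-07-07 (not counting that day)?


Day of year: 189 of 366
Remaining = 366 - 189

177 days


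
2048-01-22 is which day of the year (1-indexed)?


Date: January 22, 2048
No months before January
Plus 22 days in January

Day of year: 22


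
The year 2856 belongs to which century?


Century = (year - 1) // 100 + 1
= (2856 - 1) // 100 + 1
= 2855 // 100 + 1
= 28 + 1

29th century


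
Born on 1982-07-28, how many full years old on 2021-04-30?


Birth: 1982-07-28
Reference: 2021-04-30
Year difference: 2021 - 1982 = 39
Birthday not yet reached in 2021, subtract 1

38 years old


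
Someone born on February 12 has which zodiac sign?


Date: February 12
Conventional tropical zodiac dates: Aquarius from January 20 onward; Pisces starts February 19
February 12 falls within the Aquarius range

Aquarius


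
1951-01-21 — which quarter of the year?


Month: January (month 1)
Q1: Jan-Mar, Q2: Apr-Jun, Q3: Jul-Sep, Q4: Oct-Dec

Q1


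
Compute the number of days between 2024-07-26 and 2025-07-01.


From 2024-07-26 to 2025-07-01
2024-07-26: days before July = 31 + 29 + 31 + 30 + 31 + 30 = 182 (2024 is a leap year); day of year = 182 + 26 = 208
2025-07-01: days before July = 31 + 28 + 31 + 30 + 31 + 30 = 181 (2025 is not a leap year); day of year = 181 + 1 = 182
Rest of 2024: 366 - 208 = 158
Total = 158 + 182 = 340

340 days


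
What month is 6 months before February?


February is month 2
2 - 6 = -4; wrap: -4 + 12 = 8

August


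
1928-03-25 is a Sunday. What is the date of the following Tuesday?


Current: Sunday
Target: Tuesday
Days ahead: 2

Next Tuesday: 1928-03-27


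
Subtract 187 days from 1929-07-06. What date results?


Start: 1929-07-06, subtract 187 days
Back 6 days from July 6 reaches June 30, 1929 -> 181 left
June 1929 has 30 days -> back to May 31, 1929 -> 151 left
May 1929 has 31 days -> back to April 30, 1929 -> 120 left
April 1929 has 30 days -> back to March 31, 1929 -> 90 left
March 1929 has 31 days -> back to February 28, 1929 -> 59 left
February 1929 has 28 days -> back to January 31, 1929 -> 31 left
January 1929 has 31 days -> back to December 31, 1928 -> 0 left
December 1928: 31 - 0 = 31 -> lands on December 31

Result: 1928-12-31


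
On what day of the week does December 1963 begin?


Target: December 1, 1963
Anchor: Jan 1, 1963. With p = 1963 - 1 = 1962: (p + p//4 - p//100 + p//400) mod 7 = (1962 + 490 - 19 + 4) mod 7 = 2437 mod 7 = 1 -> Tuesday (Mon=0 ... Sun=6)
Days before December (Jan-Nov): 334 days
Weekday index = (1 + 334) mod 7 = 6

Sunday


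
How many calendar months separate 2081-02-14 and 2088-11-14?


From February 2081 to November 2088
7 years * 12 = 84 months, plus 9 months = 93

93 months


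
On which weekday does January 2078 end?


January 2078 has 31 days
Anchor: Jan 1, 2078. With p = 2078 - 1 = 2077: (p + p//4 - p//100 + p//400) mod 7 = (2077 + 519 - 20 + 5) mod 7 = 2581 mod 7 = 5 -> Saturday (Mon=0 ... Sun=6)
January 1 is the anchor itself -> Saturday
Last day offset: 31 - 1 = 30 days
Weekday index = (5 + 30) mod 7 = 0

Monday, January 31


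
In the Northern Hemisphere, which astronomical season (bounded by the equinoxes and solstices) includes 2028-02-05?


Date: February 5
Astronomical Winter (approx.; exact equinox/solstice day varies by year): December 21 to March 19
February 5 falls within the Winter window

Winter


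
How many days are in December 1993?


December 1993

31 days


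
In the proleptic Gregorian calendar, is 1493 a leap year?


Gregorian leap year rule: divisible by 4, but not by 100, unless also by 400.
1493 is not divisible by 4 -> not a leap year

No


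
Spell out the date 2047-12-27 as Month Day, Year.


ISO 2047-12-27 parses as year=2047, month=12, day=27
Month 12 -> December

December 27, 2047


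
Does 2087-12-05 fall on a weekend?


Anchor: Jan 1, 2087. With p = 2087 - 1 = 2086: (p + p//4 - p//100 + p//400) mod 7 = (2086 + 521 - 20 + 5) mod 7 = 2592 mod 7 = 2 -> Wednesday (Mon=0 ... Sun=6)
Day of year: 339; offset = 338
Weekday index = (2 + 338) mod 7 = 4 -> Friday
Weekend days: Saturday, Sunday

No


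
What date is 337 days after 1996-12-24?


Start: 1996-12-24, add 337 days
December 1996 has 31 days: 31 - 24 = 7 days to December 31 -> 330 left
January 1997 has 31 days -> 299 left
February 1997 has 28 days -> 271 left
March 1997 has 31 days -> 240 left
April 1997 has 30 days -> 210 left
May 1997 has 31 days -> 179 left
June 1997 has 30 days -> 149 left
July 1997 has 31 days -> 118 left
August 1997 has 31 days -> 87 left
September 1997 has 30 days -> 57 left
October 1997 has 31 days -> 26 left
November 1997: 26 <= 30 -> lands on November 26

Result: 1997-11-26


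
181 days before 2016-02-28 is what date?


Start: 2016-02-28, subtract 181 days
Back 28 days from February 28 reaches January 31, 2016 -> 153 left
January 2016 has 31 days -> back to December 31, 2015 -> 122 left
December 2015 has 31 days -> back to November 30, 2015 -> 91 left
November 2015 has 30 days -> back to October 31, 2015 -> 61 left
October 2015 has 31 days -> back to September 30, 2015 -> 30 left
September 2015 has 30 days -> back to August 31, 2015 -> 0 left
August 2015: 31 - 0 = 31 -> lands on August 31

Result: 2015-08-31


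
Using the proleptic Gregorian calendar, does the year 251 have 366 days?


Gregorian leap year rule: divisible by 4, but not by 100, unless also by 400.
251 is not divisible by 4 -> not a leap year

No


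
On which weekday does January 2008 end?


January 2008 has 31 days
Anchor: Jan 1, 2008. With p = 2008 - 1 = 2007: (p + p//4 - p//100 + p//400) mod 7 = (2007 + 501 - 20 + 5) mod 7 = 2493 mod 7 = 1 -> Tuesday (Mon=0 ... Sun=6)
January 1 is the anchor itself -> Tuesday
Last day offset: 31 - 1 = 30 days
Weekday index = (1 + 30) mod 7 = 3

Thursday, January 31


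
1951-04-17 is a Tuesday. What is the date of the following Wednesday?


Current: Tuesday
Target: Wednesday
Days ahead: 1

Next Wednesday: 1951-04-18


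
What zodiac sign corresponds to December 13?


Date: December 13
Conventional tropical zodiac dates: Sagittarius from November 22 onward; Capricorn starts December 22
December 13 falls within the Sagittarius range

Sagittarius


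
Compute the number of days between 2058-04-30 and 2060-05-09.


From 2058-04-30 to 2060-05-09
2058-04-30: days before April = 31 + 28 + 31 = 90 (2058 is not a leap year); day of year = 90 + 30 = 120
2060-05-09: days before May = 31 + 29 + 31 + 30 = 121 (2060 is a leap year); day of year = 121 + 9 = 130
Rest of 2058: 365 - 120 = 245
Full years 2059 (365): 365
Total = 245 + 365 + 130 = 740

740 days


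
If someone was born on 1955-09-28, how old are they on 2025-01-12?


Birth: 1955-09-28
Reference: 2025-01-12
Year difference: 2025 - 1955 = 70
Birthday not yet reached in 2025, subtract 1

69 years old


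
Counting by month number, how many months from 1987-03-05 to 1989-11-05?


From March 1987 to November 1989
2 years * 12 = 24 months, plus 8 months = 32

32 months


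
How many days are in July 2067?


July 2067

31 days


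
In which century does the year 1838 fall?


Century = (year - 1) // 100 + 1
= (1838 - 1) // 100 + 1
= 1837 // 100 + 1
= 18 + 1

19th century


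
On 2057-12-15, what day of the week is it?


Date: December 15, 2057
Anchor: Jan 1, 2057. With p = 2057 - 1 = 2056: (p + p//4 - p//100 + p//400) mod 7 = (2056 + 514 - 20 + 5) mod 7 = 2555 mod 7 = 0 -> Monday (Mon=0 ... Sun=6)
Days before December (Jan-Nov): 334; offset = 334 + 15 - 1 = 348
Weekday index = (0 + 348) mod 7 = 5

Day of the week: Saturday


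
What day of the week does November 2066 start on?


Target: November 1, 2066
Anchor: Jan 1, 2066. With p = 2066 - 1 = 2065: (p + p//4 - p//100 + p//400) mod 7 = (2065 + 516 - 20 + 5) mod 7 = 2566 mod 7 = 4 -> Friday (Mon=0 ... Sun=6)
Days before November (Jan-Oct): 304 days
Weekday index = (4 + 304) mod 7 = 0

Monday


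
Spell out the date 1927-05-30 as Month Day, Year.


ISO 1927-05-30 parses as year=1927, month=05, day=30
Month 5 -> May

May 30, 1927


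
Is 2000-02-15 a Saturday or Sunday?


Anchor: Jan 1, 2000. With p = 2000 - 1 = 1999: (p + p//4 - p//100 + p//400) mod 7 = (1999 + 499 - 19 + 4) mod 7 = 2483 mod 7 = 5 -> Saturday (Mon=0 ... Sun=6)
Day of year: 46; offset = 45
Weekday index = (5 + 45) mod 7 = 1 -> Tuesday
Weekend days: Saturday, Sunday

No


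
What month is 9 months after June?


June is month 6
6 + 9 = 15; wrap: 15 - 12 = 3

March


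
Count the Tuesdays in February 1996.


February 1996 has 29 days
Anchor: Jan 1, 1996. With p = 1996 - 1 = 1995: (p + p//4 - p//100 + p//400) mod 7 = (1995 + 498 - 19 + 4) mod 7 = 2478 mod 7 = 0 -> Monday (Mon=0 ... Sun=6)
Days before February (Jan): 31; February 1 index = (0 + 31) mod 7 = 3 -> Thursday
First Tuesday is February 6
Tuesdays: 6, 13, 20, 27

4 Tuesdays


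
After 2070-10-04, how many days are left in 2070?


Day of year: 277 of 365
Remaining = 365 - 277

88 days


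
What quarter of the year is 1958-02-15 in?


Month: February (month 2)
Q1: Jan-Mar, Q2: Apr-Jun, Q3: Jul-Sep, Q4: Oct-Dec

Q1


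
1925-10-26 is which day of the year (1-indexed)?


Date: October 26, 1925
Days in months 1 through 9: 273
Plus 26 days in October

Day of year: 299


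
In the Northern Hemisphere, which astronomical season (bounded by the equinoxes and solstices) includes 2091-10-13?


Date: October 13
Astronomical Autumn (approx.; exact equinox/solstice day varies by year): September 22 to December 20
October 13 falls within the Autumn window

Autumn


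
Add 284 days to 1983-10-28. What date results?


Start: 1983-10-28, add 284 days
October 1983 has 31 days: 31 - 28 = 3 days to October 31 -> 281 left
November 1983 has 30 days -> 251 left
December 1983 has 31 days -> 220 left
January 1984 has 31 days -> 189 left
February 1984 has 29 days -> 160 left
March 1984 has 31 days -> 129 left
April 1984 has 30 days -> 99 left
May 1984 has 31 days -> 68 left
June 1984 has 30 days -> 38 left
July 1984 has 31 days -> 7 left
August 1984: 7 <= 31 -> lands on August 7

Result: 1984-08-07


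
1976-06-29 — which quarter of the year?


Month: June (month 6)
Q1: Jan-Mar, Q2: Apr-Jun, Q3: Jul-Sep, Q4: Oct-Dec

Q2


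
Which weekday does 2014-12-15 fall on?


Date: December 15, 2014
Anchor: Jan 1, 2014. With p = 2014 - 1 = 2013: (p + p//4 - p//100 + p//400) mod 7 = (2013 + 503 - 20 + 5) mod 7 = 2501 mod 7 = 2 -> Wednesday (Mon=0 ... Sun=6)
Days before December (Jan-Nov): 334; offset = 334 + 15 - 1 = 348
Weekday index = (2 + 348) mod 7 = 0

Day of the week: Monday


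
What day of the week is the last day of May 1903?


May 1903 has 31 days
Anchor: Jan 1, 1903. With p = 1903 - 1 = 1902: (p + p//4 - p//100 + p//400) mod 7 = (1902 + 475 - 19 + 4) mod 7 = 2362 mod 7 = 3 -> Thursday (Mon=0 ... Sun=6)
Days before May (Jan-Apr): 120; May 1 index = (3 + 120) mod 7 = 4 -> Friday
Last day offset: 31 - 1 = 30 days
Weekday index = (4 + 30) mod 7 = 6

Sunday, May 31


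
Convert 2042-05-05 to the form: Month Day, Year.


ISO 2042-05-05 parses as year=2042, month=05, day=05
Month 5 -> May

May 5, 2042


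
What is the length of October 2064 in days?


October 2064

31 days


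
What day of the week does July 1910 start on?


Target: July 1, 1910
Anchor: Jan 1, 1910. With p = 1910 - 1 = 1909: (p + p//4 - p//100 + p//400) mod 7 = (1909 + 477 - 19 + 4) mod 7 = 2371 mod 7 = 5 -> Saturday (Mon=0 ... Sun=6)
Days before July (Jan-Jun): 181 days
Weekday index = (5 + 181) mod 7 = 4

Friday


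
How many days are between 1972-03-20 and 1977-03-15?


From 1972-03-20 to 1977-03-15
1972-03-20: days before March = 31 + 29 = 60 (1972 is a leap year); day of year = 60 + 20 = 80
1977-03-15: days before March = 31 + 28 = 59 (1977 is not a leap year); day of year = 59 + 15 = 74
Rest of 1972: 366 - 80 = 286
Full years 1973 (365), 1974 (365), 1975 (365), 1976 (366): 1461
Total = 286 + 1461 + 74 = 1821

1821 days


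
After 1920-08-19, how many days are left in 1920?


Day of year: 232 of 366
Remaining = 366 - 232

134 days


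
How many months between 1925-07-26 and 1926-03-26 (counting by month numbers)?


From July 1925 to March 1926
1 year * 12 = 12 months, minus 4 months = 8

8 months


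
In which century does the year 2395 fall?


Century = (year - 1) // 100 + 1
= (2395 - 1) // 100 + 1
= 2394 // 100 + 1
= 23 + 1

24th century


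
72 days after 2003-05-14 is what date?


Start: 2003-05-14, add 72 days
May 2003 has 31 days: 31 - 14 = 17 days to May 31 -> 55 left
June 2003 has 30 days -> 25 left
July 2003: 25 <= 31 -> lands on July 25

Result: 2003-07-25


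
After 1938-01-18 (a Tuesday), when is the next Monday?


Current: Tuesday
Target: Monday
Days ahead: 6

Next Monday: 1938-01-24


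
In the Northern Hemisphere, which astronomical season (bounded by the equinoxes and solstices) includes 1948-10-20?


Date: October 20
Astronomical Autumn (approx.; exact equinox/solstice day varies by year): September 22 to December 20
October 20 falls within the Autumn window

Autumn


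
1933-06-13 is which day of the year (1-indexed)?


Date: June 13, 1933
Days in months 1 through 5: 151
Plus 13 days in June

Day of year: 164


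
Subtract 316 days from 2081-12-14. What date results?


Start: 2081-12-14, subtract 316 days
Back 14 days from December 14 reaches November 30, 2081 -> 302 left
November 2081 has 30 days -> back to October 31, 2081 -> 272 left
October 2081 has 31 days -> back to September 30, 2081 -> 241 left
September 2081 has 30 days -> back to August 31, 2081 -> 211 left
August 2081 has 31 days -> back to July 31, 2081 -> 180 left
July 2081 has 31 days -> back to June 30, 2081 -> 149 left
June 2081 has 30 days -> back to May 31, 2081 -> 119 left
May 2081 has 31 days -> back to April 30, 2081 -> 88 left
April 2081 has 30 days -> back to March 31, 2081 -> 58 left
March 2081 has 31 days -> back to February 28, 2081 -> 27 left
February 2081: 28 - 27 = 1 -> lands on February 1

Result: 2081-02-01


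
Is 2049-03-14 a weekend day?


Anchor: Jan 1, 2049. With p = 2049 - 1 = 2048: (p + p//4 - p//100 + p//400) mod 7 = (2048 + 512 - 20 + 5) mod 7 = 2545 mod 7 = 4 -> Friday (Mon=0 ... Sun=6)
Day of year: 73; offset = 72
Weekday index = (4 + 72) mod 7 = 6 -> Sunday
Weekend days: Saturday, Sunday

Yes


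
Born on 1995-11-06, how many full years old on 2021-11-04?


Birth: 1995-11-06
Reference: 2021-11-04
Year difference: 2021 - 1995 = 26
Birthday not yet reached in 2021, subtract 1

25 years old


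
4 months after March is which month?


March is month 3
3 + 4 = 7

July


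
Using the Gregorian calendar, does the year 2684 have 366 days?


Gregorian leap year rule: divisible by 4, but not by 100, unless also by 400.
2684 is divisible by 4 but not 100 -> leap year

Yes


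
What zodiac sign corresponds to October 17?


Date: October 17
Conventional tropical zodiac dates: Libra from September 23 onward; Scorpio starts October 23
October 17 falls within the Libra range

Libra


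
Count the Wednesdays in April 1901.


April 1901 has 30 days
Anchor: Jan 1, 1901. With p = 1901 - 1 = 1900: (p + p//4 - p//100 + p//400) mod 7 = (1900 + 475 - 19 + 4) mod 7 = 2360 mod 7 = 1 -> Tuesday (Mon=0 ... Sun=6)
Days before April (Jan-Mar): 90; April 1 index = (1 + 90) mod 7 = 0 -> Monday
First Wednesday is April 3
Wednesdays: 3, 10, 17, 24

4 Wednesdays


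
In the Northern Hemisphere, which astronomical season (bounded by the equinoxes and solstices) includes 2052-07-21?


Date: July 21
Astronomical Summer (approx.; exact equinox/solstice day varies by year): June 21 to September 21
July 21 falls within the Summer window

Summer


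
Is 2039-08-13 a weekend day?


Anchor: Jan 1, 2039. With p = 2039 - 1 = 2038: (p + p//4 - p//100 + p//400) mod 7 = (2038 + 509 - 20 + 5) mod 7 = 2532 mod 7 = 5 -> Saturday (Mon=0 ... Sun=6)
Day of year: 225; offset = 224
Weekday index = (5 + 224) mod 7 = 5 -> Saturday
Weekend days: Saturday, Sunday

Yes


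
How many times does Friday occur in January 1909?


January 1909 has 31 days
Anchor: Jan 1, 1909. With p = 1909 - 1 = 1908: (p + p//4 - p//100 + p//400) mod 7 = (1908 + 477 - 19 + 4) mod 7 = 2370 mod 7 = 4 -> Friday (Mon=0 ... Sun=6)
January 1 is the anchor itself -> Friday
First Friday is January 1
Fridays: 1, 8, 15, 22, 29

5 Fridays


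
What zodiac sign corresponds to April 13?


Date: April 13
Conventional tropical zodiac dates: Aries from March 21 onward; Taurus starts April 20
April 13 falls within the Aries range

Aries


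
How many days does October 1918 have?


October 1918

31 days


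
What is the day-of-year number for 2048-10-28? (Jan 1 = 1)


Date: October 28, 2048
Days in months 1 through 9: 274
Plus 28 days in October

Day of year: 302


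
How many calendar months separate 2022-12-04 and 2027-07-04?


From December 2022 to July 2027
5 years * 12 = 60 months, minus 5 months = 55

55 months


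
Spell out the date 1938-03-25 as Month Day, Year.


ISO 1938-03-25 parses as year=1938, month=03, day=25
Month 3 -> March

March 25, 1938


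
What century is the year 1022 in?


Century = (year - 1) // 100 + 1
= (1022 - 1) // 100 + 1
= 1021 // 100 + 1
= 10 + 1

11th century


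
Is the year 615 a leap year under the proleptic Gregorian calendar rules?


Gregorian leap year rule: divisible by 4, but not by 100, unless also by 400.
615 is not divisible by 4 -> not a leap year

No


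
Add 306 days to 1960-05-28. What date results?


Start: 1960-05-28, add 306 days
May 1960 has 31 days: 31 - 28 = 3 days to May 31 -> 303 left
June 1960 has 30 days -> 273 left
July 1960 has 31 days -> 242 left
August 1960 has 31 days -> 211 left
September 1960 has 30 days -> 181 left
October 1960 has 31 days -> 150 left
November 1960 has 30 days -> 120 left
December 1960 has 31 days -> 89 left
January 1961 has 31 days -> 58 left
February 1961 has 28 days -> 30 left
March 1961: 30 <= 31 -> lands on March 30

Result: 1961-03-30


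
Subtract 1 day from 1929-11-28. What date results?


Start: 1929-11-28, subtract 1 day
28 - 1 = 27 stays within November 1929

Result: 1929-11-27


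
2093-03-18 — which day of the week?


Date: March 18, 2093
Anchor: Jan 1, 2093. With p = 2093 - 1 = 2092: (p + p//4 - p//100 + p//400) mod 7 = (2092 + 523 - 20 + 5) mod 7 = 2600 mod 7 = 3 -> Thursday (Mon=0 ... Sun=6)
Days before March (Jan-Feb): 59; offset = 59 + 18 - 1 = 76
Weekday index = (3 + 76) mod 7 = 2

Day of the week: Wednesday


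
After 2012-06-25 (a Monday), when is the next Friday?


Current: Monday
Target: Friday
Days ahead: 4

Next Friday: 2012-06-29


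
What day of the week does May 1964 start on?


Target: May 1, 1964
Anchor: Jan 1, 1964. With p = 1964 - 1 = 1963: (p + p//4 - p//100 + p//400) mod 7 = (1963 + 490 - 19 + 4) mod 7 = 2438 mod 7 = 2 -> Wednesday (Mon=0 ... Sun=6)
Days before May (Jan-Apr): 121 days
Weekday index = (2 + 121) mod 7 = 4

Friday


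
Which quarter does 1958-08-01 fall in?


Month: August (month 8)
Q1: Jan-Mar, Q2: Apr-Jun, Q3: Jul-Sep, Q4: Oct-Dec

Q3


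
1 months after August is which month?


August is month 8
8 + 1 = 9

September


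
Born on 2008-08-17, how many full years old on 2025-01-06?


Birth: 2008-08-17
Reference: 2025-01-06
Year difference: 2025 - 2008 = 17
Birthday not yet reached in 2025, subtract 1

16 years old


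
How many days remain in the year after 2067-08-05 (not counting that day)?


Day of year: 217 of 365
Remaining = 365 - 217

148 days


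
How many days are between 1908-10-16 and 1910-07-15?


From 1908-10-16 to 1910-07-15
1908-10-16: days before October = 31 + 29 + 31 + 30 + 31 + 30 + 31 + 31 + 30 = 274 (1908 is a leap year); day of year = 274 + 16 = 290
1910-07-15: days before July = 31 + 28 + 31 + 30 + 31 + 30 = 181 (1910 is not a leap year); day of year = 181 + 15 = 196
Rest of 1908: 366 - 290 = 76
Full years 1909 (365): 365
Total = 76 + 365 + 196 = 637

637 days


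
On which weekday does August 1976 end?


August 1976 has 31 days
Anchor: Jan 1, 1976. With p = 1976 - 1 = 1975: (p + p//4 - p//100 + p//400) mod 7 = (1975 + 493 - 19 + 4) mod 7 = 2453 mod 7 = 3 -> Thursday (Mon=0 ... Sun=6)
Days before August (Jan-Jul): 213; August 1 index = (3 + 213) mod 7 = 6 -> Sunday
Last day offset: 31 - 1 = 30 days
Weekday index = (6 + 30) mod 7 = 1

Tuesday, August 31


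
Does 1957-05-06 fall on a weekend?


Anchor: Jan 1, 1957. With p = 1957 - 1 = 1956: (p + p//4 - p//100 + p//400) mod 7 = (1956 + 489 - 19 + 4) mod 7 = 2430 mod 7 = 1 -> Tuesday (Mon=0 ... Sun=6)
Day of year: 126; offset = 125
Weekday index = (1 + 125) mod 7 = 0 -> Monday
Weekend days: Saturday, Sunday

No


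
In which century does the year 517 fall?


Century = (year - 1) // 100 + 1
= (517 - 1) // 100 + 1
= 516 // 100 + 1
= 5 + 1

6th century


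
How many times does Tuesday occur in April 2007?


April 2007 has 30 days
Anchor: Jan 1, 2007. With p = 2007 - 1 = 2006: (p + p//4 - p//100 + p//400) mod 7 = (2006 + 501 - 20 + 5) mod 7 = 2492 mod 7 = 0 -> Monday (Mon=0 ... Sun=6)
Days before April (Jan-Mar): 90; April 1 index = (0 + 90) mod 7 = 6 -> Sunday
First Tuesday is April 3
Tuesdays: 3, 10, 17, 24

4 Tuesdays


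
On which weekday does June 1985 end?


June 1985 has 30 days
Anchor: Jan 1, 1985. With p = 1985 - 1 = 1984: (p + p//4 - p//100 + p//400) mod 7 = (1984 + 496 - 19 + 4) mod 7 = 2465 mod 7 = 1 -> Tuesday (Mon=0 ... Sun=6)
Days before June (Jan-May): 151; June 1 index = (1 + 151) mod 7 = 5 -> Saturday
Last day offset: 30 - 1 = 29 days
Weekday index = (5 + 29) mod 7 = 6

Sunday, June 30


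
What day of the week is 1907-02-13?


Date: February 13, 1907
Anchor: Jan 1, 1907. With p = 1907 - 1 = 1906: (p + p//4 - p//100 + p//400) mod 7 = (1906 + 476 - 19 + 4) mod 7 = 2367 mod 7 = 1 -> Tuesday (Mon=0 ... Sun=6)
Days before February (Jan): 31; offset = 31 + 13 - 1 = 43
Weekday index = (1 + 43) mod 7 = 2

Day of the week: Wednesday


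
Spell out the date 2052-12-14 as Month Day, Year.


ISO 2052-12-14 parses as year=2052, month=12, day=14
Month 12 -> December

December 14, 2052


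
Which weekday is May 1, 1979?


Target: May 1, 1979
Anchor: Jan 1, 1979. With p = 1979 - 1 = 1978: (p + p//4 - p//100 + p//400) mod 7 = (1978 + 494 - 19 + 4) mod 7 = 2457 mod 7 = 0 -> Monday (Mon=0 ... Sun=6)
Days before May (Jan-Apr): 120 days
Weekday index = (0 + 120) mod 7 = 1

Tuesday


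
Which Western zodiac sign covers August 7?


Date: August 7
Conventional tropical zodiac dates: Leo from July 23 onward; Virgo starts August 23
August 7 falls within the Leo range

Leo


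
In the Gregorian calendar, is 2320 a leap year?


Gregorian leap year rule: divisible by 4, but not by 100, unless also by 400.
2320 is divisible by 4 but not 100 -> leap year

Yes


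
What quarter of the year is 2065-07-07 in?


Month: July (month 7)
Q1: Jan-Mar, Q2: Apr-Jun, Q3: Jul-Sep, Q4: Oct-Dec

Q3


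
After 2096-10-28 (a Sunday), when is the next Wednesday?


Current: Sunday
Target: Wednesday
Days ahead: 3

Next Wednesday: 2096-10-31


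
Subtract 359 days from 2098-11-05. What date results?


Start: 2098-11-05, subtract 359 days
Back 5 days from November 5 reaches October 31, 2098 -> 354 left
October 2098 has 31 days -> back to September 30, 2098 -> 323 left
September 2098 has 30 days -> back to August 31, 2098 -> 293 left
August 2098 has 31 days -> back to July 31, 2098 -> 262 left
July 2098 has 31 days -> back to June 30, 2098 -> 231 left
June 2098 has 30 days -> back to May 31, 2098 -> 201 left
May 2098 has 31 days -> back to April 30, 2098 -> 170 left
April 2098 has 30 days -> back to March 31, 2098 -> 140 left
March 2098 has 31 days -> back to February 28, 2098 -> 109 left
February 2098 has 28 days -> back to January 31, 2098 -> 81 left
January 2098 has 31 days -> back to December 31, 2097 -> 50 left
December 2097 has 31 days -> back to November 30, 2097 -> 19 left
November 2097: 30 - 19 = 11 -> lands on November 11

Result: 2097-11-11


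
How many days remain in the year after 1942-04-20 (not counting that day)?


Day of year: 110 of 365
Remaining = 365 - 110

255 days


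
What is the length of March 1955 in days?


March 1955

31 days


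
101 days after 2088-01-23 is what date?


Start: 2088-01-23, add 101 days
January 2088 has 31 days: 31 - 23 = 8 days to January 31 -> 93 left
February 2088 has 29 days -> 64 left
March 2088 has 31 days -> 33 left
April 2088 has 30 days -> 3 left
May 2088: 3 <= 31 -> lands on May 3

Result: 2088-05-03


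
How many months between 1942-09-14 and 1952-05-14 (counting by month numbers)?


From September 1942 to May 1952
10 years * 12 = 120 months, minus 4 months = 116

116 months


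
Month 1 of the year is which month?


Month 1 of 12

January


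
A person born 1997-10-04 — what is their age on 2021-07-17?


Birth: 1997-10-04
Reference: 2021-07-17
Year difference: 2021 - 1997 = 24
Birthday not yet reached in 2021, subtract 1

23 years old


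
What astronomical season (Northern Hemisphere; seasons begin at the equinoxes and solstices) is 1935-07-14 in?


Date: July 14
Astronomical Summer (approx.; exact equinox/solstice day varies by year): June 21 to September 21
July 14 falls within the Summer window

Summer


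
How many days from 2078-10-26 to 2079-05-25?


From 2078-10-26 to 2079-05-25
2078-10-26: days before October = 31 + 28 + 31 + 30 + 31 + 30 + 31 + 31 + 30 = 273 (2078 is not a leap year); day of year = 273 + 26 = 299
2079-05-25: days before May = 31 + 28 + 31 + 30 = 120 (2079 is not a leap year); day of year = 120 + 25 = 145
Rest of 2078: 365 - 299 = 66
Total = 66 + 145 = 211

211 days


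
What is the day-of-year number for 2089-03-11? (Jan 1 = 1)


Date: March 11, 2089
Days in months 1 through 2: 59
Plus 11 days in March

Day of year: 70


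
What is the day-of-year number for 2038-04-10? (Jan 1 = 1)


Date: April 10, 2038
Days in months 1 through 3: 90
Plus 10 days in April

Day of year: 100


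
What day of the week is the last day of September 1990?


September 1990 has 30 days
Anchor: Jan 1, 1990. With p = 1990 - 1 = 1989: (p + p//4 - p//100 + p//400) mod 7 = (1989 + 497 - 19 + 4) mod 7 = 2471 mod 7 = 0 -> Monday (Mon=0 ... Sun=6)
Days before September (Jan-Aug): 243; September 1 index = (0 + 243) mod 7 = 5 -> Saturday
Last day offset: 30 - 1 = 29 days
Weekday index = (5 + 29) mod 7 = 6

Sunday, September 30


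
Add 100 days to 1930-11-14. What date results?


Start: 1930-11-14, add 100 days
November 1930 has 30 days: 30 - 14 = 16 days to November 30 -> 84 left
December 1930 has 31 days -> 53 left
January 1931 has 31 days -> 22 left
February 1931: 22 <= 28 -> lands on February 22

Result: 1931-02-22


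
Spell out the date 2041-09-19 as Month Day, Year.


ISO 2041-09-19 parses as year=2041, month=09, day=19
Month 9 -> September

September 19, 2041


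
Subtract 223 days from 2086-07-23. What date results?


Start: 2086-07-23, subtract 223 days
Back 23 days from July 23 reaches June 30, 2086 -> 200 left
June 2086 has 30 days -> back to May 31, 2086 -> 170 left
May 2086 has 31 days -> back to April 30, 2086 -> 139 left
April 2086 has 30 days -> back to March 31, 2086 -> 109 left
March 2086 has 31 days -> back to February 28, 2086 -> 78 left
February 2086 has 28 days -> back to January 31, 2086 -> 50 left
January 2086 has 31 days -> back to December 31, 2085 -> 19 left
December 2085: 31 - 19 = 12 -> lands on December 12

Result: 2085-12-12


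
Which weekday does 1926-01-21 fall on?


Date: January 21, 1926
Anchor: Jan 1, 1926. With p = 1926 - 1 = 1925: (p + p//4 - p//100 + p//400) mod 7 = (1925 + 481 - 19 + 4) mod 7 = 2391 mod 7 = 4 -> Friday (Mon=0 ... Sun=6)
Days into year = 21 - 1 = 20
Weekday index = (4 + 20) mod 7 = 3

Day of the week: Thursday


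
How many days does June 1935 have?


June 1935

30 days


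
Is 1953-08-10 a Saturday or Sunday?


Anchor: Jan 1, 1953. With p = 1953 - 1 = 1952: (p + p//4 - p//100 + p//400) mod 7 = (1952 + 488 - 19 + 4) mod 7 = 2425 mod 7 = 3 -> Thursday (Mon=0 ... Sun=6)
Day of year: 222; offset = 221
Weekday index = (3 + 221) mod 7 = 0 -> Monday
Weekend days: Saturday, Sunday

No


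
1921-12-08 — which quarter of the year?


Month: December (month 12)
Q1: Jan-Mar, Q2: Apr-Jun, Q3: Jul-Sep, Q4: Oct-Dec

Q4


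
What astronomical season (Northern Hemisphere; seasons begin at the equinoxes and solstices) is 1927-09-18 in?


Date: September 18
Astronomical Summer (approx.; exact equinox/solstice day varies by year): June 21 to September 21
September 18 falls within the Summer window

Summer


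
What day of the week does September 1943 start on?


Target: September 1, 1943
Anchor: Jan 1, 1943. With p = 1943 - 1 = 1942: (p + p//4 - p//100 + p//400) mod 7 = (1942 + 485 - 19 + 4) mod 7 = 2412 mod 7 = 4 -> Friday (Mon=0 ... Sun=6)
Days before September (Jan-Aug): 243 days
Weekday index = (4 + 243) mod 7 = 2

Wednesday


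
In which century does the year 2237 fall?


Century = (year - 1) // 100 + 1
= (2237 - 1) // 100 + 1
= 2236 // 100 + 1
= 22 + 1

23rd century


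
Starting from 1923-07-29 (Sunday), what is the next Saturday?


Current: Sunday
Target: Saturday
Days ahead: 6

Next Saturday: 1923-08-04


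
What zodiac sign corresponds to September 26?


Date: September 26
Conventional tropical zodiac dates: Libra from September 23 onward; Scorpio starts October 23
September 26 falls within the Libra range

Libra


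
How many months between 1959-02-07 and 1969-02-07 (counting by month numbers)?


From February 1959 to February 1969
10 years * 12 = 120 months = 120

120 months


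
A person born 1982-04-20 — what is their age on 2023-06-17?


Birth: 1982-04-20
Reference: 2023-06-17
Year difference: 2023 - 1982 = 41

41 years old


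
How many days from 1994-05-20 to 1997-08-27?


From 1994-05-20 to 1997-08-27
1994-05-20: days before May = 31 + 28 + 31 + 30 = 120 (1994 is not a leap year); day of year = 120 + 20 = 140
1997-08-27: days before August = 31 + 28 + 31 + 30 + 31 + 30 + 31 = 212 (1997 is not a leap year); day of year = 212 + 27 = 239
Rest of 1994: 365 - 140 = 225
Full years 1995 (365), 1996 (366): 731
Total = 225 + 731 + 239 = 1195

1195 days


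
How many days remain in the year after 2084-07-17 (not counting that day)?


Day of year: 199 of 366
Remaining = 366 - 199

167 days


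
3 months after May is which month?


May is month 5
5 + 3 = 8

August


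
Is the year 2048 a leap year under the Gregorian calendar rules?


Gregorian leap year rule: divisible by 4, but not by 100, unless also by 400.
2048 is divisible by 4 but not 100 -> leap year

Yes


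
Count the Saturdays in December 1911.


December 1911 has 31 days
Anchor: Jan 1, 1911. With p = 1911 - 1 = 1910: (p + p//4 - p//100 + p//400) mod 7 = (1910 + 477 - 19 + 4) mod 7 = 2372 mod 7 = 6 -> Sunday (Mon=0 ... Sun=6)
Days before December (Jan-Nov): 334; December 1 index = (6 + 334) mod 7 = 4 -> Friday
First Saturday is December 2
Saturdays: 2, 9, 16, 23, 30

5 Saturdays


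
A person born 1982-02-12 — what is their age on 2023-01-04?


Birth: 1982-02-12
Reference: 2023-01-04
Year difference: 2023 - 1982 = 41
Birthday not yet reached in 2023, subtract 1

40 years old


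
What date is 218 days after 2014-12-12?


Start: 2014-12-12, add 218 days
December 2014 has 31 days: 31 - 12 = 19 days to December 31 -> 199 left
January 2015 has 31 days -> 168 left
February 2015 has 28 days -> 140 left
March 2015 has 31 days -> 109 left
April 2015 has 30 days -> 79 left
May 2015 has 31 days -> 48 left
June 2015 has 30 days -> 18 left
July 2015: 18 <= 31 -> lands on July 18

Result: 2015-07-18


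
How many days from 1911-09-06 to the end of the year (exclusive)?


Day of year: 249 of 365
Remaining = 365 - 249

116 days


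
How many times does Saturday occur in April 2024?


April 2024 has 30 days
Anchor: Jan 1, 2024. With p = 2024 - 1 = 2023: (p + p//4 - p//100 + p//400) mod 7 = (2023 + 505 - 20 + 5) mod 7 = 2513 mod 7 = 0 -> Monday (Mon=0 ... Sun=6)
Days before April (Jan-Mar): 91; April 1 index = (0 + 91) mod 7 = 0 -> Monday
First Saturday is April 6
Saturdays: 6, 13, 20, 27

4 Saturdays


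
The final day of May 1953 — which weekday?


May 1953 has 31 days
Anchor: Jan 1, 1953. With p = 1953 - 1 = 1952: (p + p//4 - p//100 + p//400) mod 7 = (1952 + 488 - 19 + 4) mod 7 = 2425 mod 7 = 3 -> Thursday (Mon=0 ... Sun=6)
Days before May (Jan-Apr): 120; May 1 index = (3 + 120) mod 7 = 4 -> Friday
Last day offset: 31 - 1 = 30 days
Weekday index = (4 + 30) mod 7 = 6

Sunday, May 31


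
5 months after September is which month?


September is month 9
9 + 5 = 14; wrap: 14 - 12 = 2

February


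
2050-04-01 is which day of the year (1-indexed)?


Date: April 1, 2050
Days in months 1 through 3: 90
Plus 1 days in April

Day of year: 91


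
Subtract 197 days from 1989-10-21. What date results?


Start: 1989-10-21, subtract 197 days
Back 21 days from October 21 reaches September 30, 1989 -> 176 left
September 1989 has 30 days -> back to August 31, 1989 -> 146 left
August 1989 has 31 days -> back to July 31, 1989 -> 115 left
July 1989 has 31 days -> back to June 30, 1989 -> 84 left
June 1989 has 30 days -> back to May 31, 1989 -> 54 left
May 1989 has 31 days -> back to April 30, 1989 -> 23 left
April 1989: 30 - 23 = 7 -> lands on April 7

Result: 1989-04-07


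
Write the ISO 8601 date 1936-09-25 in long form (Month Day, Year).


ISO 1936-09-25 parses as year=1936, month=09, day=25
Month 9 -> September

September 25, 1936


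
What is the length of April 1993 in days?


April 1993

30 days


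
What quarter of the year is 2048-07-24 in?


Month: July (month 7)
Q1: Jan-Mar, Q2: Apr-Jun, Q3: Jul-Sep, Q4: Oct-Dec

Q3


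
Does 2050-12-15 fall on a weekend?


Anchor: Jan 1, 2050. With p = 2050 - 1 = 2049: (p + p//4 - p//100 + p//400) mod 7 = (2049 + 512 - 20 + 5) mod 7 = 2546 mod 7 = 5 -> Saturday (Mon=0 ... Sun=6)
Day of year: 349; offset = 348
Weekday index = (5 + 348) mod 7 = 3 -> Thursday
Weekend days: Saturday, Sunday

No


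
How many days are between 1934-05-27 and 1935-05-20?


From 1934-05-27 to 1935-05-20
1934-05-27: days before May = 31 + 28 + 31 + 30 = 120 (1934 is not a leap year); day of year = 120 + 27 = 147
1935-05-20: days before May = 31 + 28 + 31 + 30 = 120 (1935 is not a leap year); day of year = 120 + 20 = 140
Rest of 1934: 365 - 147 = 218
Total = 218 + 140 = 358

358 days


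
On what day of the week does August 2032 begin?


Target: August 1, 2032
Anchor: Jan 1, 2032. With p = 2032 - 1 = 2031: (p + p//4 - p//100 + p//400) mod 7 = (2031 + 507 - 20 + 5) mod 7 = 2523 mod 7 = 3 -> Thursday (Mon=0 ... Sun=6)
Days before August (Jan-Jul): 213 days
Weekday index = (3 + 213) mod 7 = 6

Sunday


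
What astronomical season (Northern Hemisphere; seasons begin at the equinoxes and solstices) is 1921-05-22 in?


Date: May 22
Astronomical Spring (approx.; exact equinox/solstice day varies by year): March 20 to June 20
May 22 falls within the Spring window

Spring


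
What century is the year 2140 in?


Century = (year - 1) // 100 + 1
= (2140 - 1) // 100 + 1
= 2139 // 100 + 1
= 21 + 1

22nd century


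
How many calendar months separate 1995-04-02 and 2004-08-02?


From April 1995 to August 2004
9 years * 12 = 108 months, plus 4 months = 112

112 months


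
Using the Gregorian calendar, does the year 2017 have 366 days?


Gregorian leap year rule: divisible by 4, but not by 100, unless also by 400.
2017 is not divisible by 4 -> not a leap year

No


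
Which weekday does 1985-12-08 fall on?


Date: December 8, 1985
Anchor: Jan 1, 1985. With p = 1985 - 1 = 1984: (p + p//4 - p//100 + p//400) mod 7 = (1984 + 496 - 19 + 4) mod 7 = 2465 mod 7 = 1 -> Tuesday (Mon=0 ... Sun=6)
Days before December (Jan-Nov): 334; offset = 334 + 8 - 1 = 341
Weekday index = (1 + 341) mod 7 = 6

Day of the week: Sunday


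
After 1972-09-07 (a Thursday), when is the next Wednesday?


Current: Thursday
Target: Wednesday
Days ahead: 6

Next Wednesday: 1972-09-13


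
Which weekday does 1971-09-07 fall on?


Date: September 7, 1971
Anchor: Jan 1, 1971. With p = 1971 - 1 = 1970: (p + p//4 - p//100 + p//400) mod 7 = (1970 + 492 - 19 + 4) mod 7 = 2447 mod 7 = 4 -> Friday (Mon=0 ... Sun=6)
Days before September (Jan-Aug): 243; offset = 243 + 7 - 1 = 249
Weekday index = (4 + 249) mod 7 = 1

Day of the week: Tuesday


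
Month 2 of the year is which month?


Month 2 of 12

February


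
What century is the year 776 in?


Century = (year - 1) // 100 + 1
= (776 - 1) // 100 + 1
= 775 // 100 + 1
= 7 + 1

8th century


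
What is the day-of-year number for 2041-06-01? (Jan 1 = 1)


Date: June 1, 2041
Days in months 1 through 5: 151
Plus 1 days in June

Day of year: 152


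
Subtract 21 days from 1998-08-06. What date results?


Start: 1998-08-06, subtract 21 days
Back 6 days from August 6 reaches July 31, 1998 -> 15 left
July 1998: 31 - 15 = 16 -> lands on July 16

Result: 1998-07-16


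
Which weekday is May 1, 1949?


Target: May 1, 1949
Anchor: Jan 1, 1949. With p = 1949 - 1 = 1948: (p + p//4 - p//100 + p//400) mod 7 = (1948 + 487 - 19 + 4) mod 7 = 2420 mod 7 = 5 -> Saturday (Mon=0 ... Sun=6)
Days before May (Jan-Apr): 120 days
Weekday index = (5 + 120) mod 7 = 6

Sunday


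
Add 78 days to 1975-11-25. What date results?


Start: 1975-11-25, add 78 days
November 1975 has 30 days: 30 - 25 = 5 days to November 30 -> 73 left
December 1975 has 31 days -> 42 left
January 1976 has 31 days -> 11 left
February 1976: 11 <= 29 -> lands on February 11

Result: 1976-02-11


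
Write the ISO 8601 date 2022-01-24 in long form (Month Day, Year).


ISO 2022-01-24 parses as year=2022, month=01, day=24
Month 1 -> January

January 24, 2022


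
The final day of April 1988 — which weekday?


April 1988 has 30 days
Anchor: Jan 1, 1988. With p = 1988 - 1 = 1987: (p + p//4 - p//100 + p//400) mod 7 = (1987 + 496 - 19 + 4) mod 7 = 2468 mod 7 = 4 -> Friday (Mon=0 ... Sun=6)
Days before April (Jan-Mar): 91; April 1 index = (4 + 91) mod 7 = 4 -> Friday
Last day offset: 30 - 1 = 29 days
Weekday index = (4 + 29) mod 7 = 5

Saturday, April 30
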